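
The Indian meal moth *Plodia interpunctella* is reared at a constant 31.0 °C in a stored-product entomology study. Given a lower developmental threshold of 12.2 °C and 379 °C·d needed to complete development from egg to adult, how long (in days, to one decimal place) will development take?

20.2 days

Daily accumulation = 31.0 − 12.2 = 18.8 DD/day.
Duration = 379 / 18.8 = 20.160 ≈ 20.2 days.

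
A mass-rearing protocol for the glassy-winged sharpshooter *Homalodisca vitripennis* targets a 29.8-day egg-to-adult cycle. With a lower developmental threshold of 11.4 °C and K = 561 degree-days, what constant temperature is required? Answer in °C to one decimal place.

Required daily accumulation = 561 / 29.8 = 18.826 DD/day.
T = T_base + 18.826 = 11.4 + 18.826 = 30.226 ≈ 30.2 °C.

30.2 °C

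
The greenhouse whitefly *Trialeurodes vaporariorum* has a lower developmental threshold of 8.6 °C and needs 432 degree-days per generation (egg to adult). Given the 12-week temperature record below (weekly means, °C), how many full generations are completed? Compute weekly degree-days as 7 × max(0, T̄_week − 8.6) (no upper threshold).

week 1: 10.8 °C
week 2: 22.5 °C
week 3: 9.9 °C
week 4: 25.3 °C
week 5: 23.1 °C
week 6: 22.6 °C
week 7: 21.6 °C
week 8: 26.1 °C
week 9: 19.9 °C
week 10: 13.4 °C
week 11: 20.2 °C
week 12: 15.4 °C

Weekly DD (7 × max(0, T̄ − 8.6)): 15.4, 97.3, 9.1, 116.9, 101.5, 98.0, 91.0, 122.5, 79.1, 33.6, 81.2, 47.6.
Season total = 893.2 DD.
Complete generations = ⌊893.2 / 432⌋ = 2.

2 generations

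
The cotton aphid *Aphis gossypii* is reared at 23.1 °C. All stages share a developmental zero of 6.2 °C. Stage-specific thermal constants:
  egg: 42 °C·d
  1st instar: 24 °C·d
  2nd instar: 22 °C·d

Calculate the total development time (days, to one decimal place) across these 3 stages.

5.2 days

Daily accumulation at 23.1 °C = 23.1 − 6.2 = 16.9 DD/day.
Total K = 42 + 24 + 22 = 88 DD.
Total duration = 88 / 16.9 = 5.207 ≈ 5.2 days.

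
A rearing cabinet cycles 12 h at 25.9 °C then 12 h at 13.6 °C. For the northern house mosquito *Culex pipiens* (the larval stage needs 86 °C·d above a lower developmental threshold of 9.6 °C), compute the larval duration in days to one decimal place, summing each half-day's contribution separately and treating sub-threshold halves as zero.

8.5 days

Day half: max(0, 25.9 − 9.6) × 0.5 = 16.3 × 0.5 = 8.15 DD.
Night half: max(0, 13.6 − 9.6) × 0.5 = 4.0 × 0.5 = 2.00 DD.
Per 24 h: 10.15 DD/day.
Duration = 86 / 10.15 = 8.473 ≈ 8.5 days.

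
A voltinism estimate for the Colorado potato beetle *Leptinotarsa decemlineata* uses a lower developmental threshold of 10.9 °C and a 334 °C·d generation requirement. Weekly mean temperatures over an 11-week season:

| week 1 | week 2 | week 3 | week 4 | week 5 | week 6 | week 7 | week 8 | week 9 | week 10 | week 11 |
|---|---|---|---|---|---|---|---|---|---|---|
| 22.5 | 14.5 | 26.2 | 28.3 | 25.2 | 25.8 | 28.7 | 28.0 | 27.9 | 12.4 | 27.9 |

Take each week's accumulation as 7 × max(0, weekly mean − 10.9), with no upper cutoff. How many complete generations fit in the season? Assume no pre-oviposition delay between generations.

Weekly DD (7 × max(0, T̄ − 10.9)): 81.2, 25.2, 107.1, 121.8, 100.1, 104.3, 124.6, 119.7, 119.0, 10.5, 119.0.
Season total = 1032.5 DD.
Complete generations = ⌊1032.5 / 334⌋ = 3.

3 generations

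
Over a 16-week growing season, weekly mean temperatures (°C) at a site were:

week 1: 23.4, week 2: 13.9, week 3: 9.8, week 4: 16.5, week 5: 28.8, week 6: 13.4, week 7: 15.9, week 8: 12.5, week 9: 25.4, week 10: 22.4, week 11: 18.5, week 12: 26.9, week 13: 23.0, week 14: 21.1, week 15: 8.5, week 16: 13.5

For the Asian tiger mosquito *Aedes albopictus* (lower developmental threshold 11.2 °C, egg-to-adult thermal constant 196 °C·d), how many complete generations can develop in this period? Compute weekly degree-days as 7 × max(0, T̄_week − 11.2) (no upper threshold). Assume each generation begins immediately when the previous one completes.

Weekly DD (7 × max(0, T̄ − 11.2)): 85.4, 18.9, 0.0, 37.1, 123.2, 15.4, 32.9, 9.1, 99.4, 78.4, 51.1, 109.9, 82.6, 69.3, 0.0, 16.1.
Season total = 828.8 DD.
Complete generations = ⌊828.8 / 196⌋ = 4.

4 generations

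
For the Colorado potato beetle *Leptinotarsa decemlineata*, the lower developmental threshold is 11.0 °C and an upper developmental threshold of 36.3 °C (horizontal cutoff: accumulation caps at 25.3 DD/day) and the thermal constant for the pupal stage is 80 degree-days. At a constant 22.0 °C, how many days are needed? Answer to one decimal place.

Daily accumulation = 22.0 − 11.0 = 11.0 DD/day.
Duration = 80 / 11.0 = 7.273 ≈ 7.3 days.

7.3 days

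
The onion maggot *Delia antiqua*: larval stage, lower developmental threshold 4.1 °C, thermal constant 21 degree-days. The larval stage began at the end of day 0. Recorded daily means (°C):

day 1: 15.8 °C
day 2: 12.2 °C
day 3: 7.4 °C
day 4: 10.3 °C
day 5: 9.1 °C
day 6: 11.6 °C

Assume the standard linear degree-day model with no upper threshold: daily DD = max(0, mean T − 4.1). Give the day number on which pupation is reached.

day 3

Daily DD above 4.1 °C: 11.7, 8.1, 3.3, 6.2, 5.0, 7.5.
Cumulative: 11.7, 19.8, 23.1, 29.3, 34.3, 41.8.
The total first reaches 21 DD on day 3.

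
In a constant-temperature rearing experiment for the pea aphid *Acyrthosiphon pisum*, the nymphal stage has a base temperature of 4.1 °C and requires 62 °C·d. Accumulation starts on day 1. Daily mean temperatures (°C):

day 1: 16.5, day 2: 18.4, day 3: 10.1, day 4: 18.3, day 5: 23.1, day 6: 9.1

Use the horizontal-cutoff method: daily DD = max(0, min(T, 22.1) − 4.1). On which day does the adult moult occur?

Daily DD above 4.1 °C (capped at 18.0): 12.4, 14.3, 6.0, 14.2, 18.0, 5.0.
Cumulative: 12.4, 26.7, 32.7, 46.9, 64.9, 69.9.
The total first reaches 62 DD on day 5.

day 5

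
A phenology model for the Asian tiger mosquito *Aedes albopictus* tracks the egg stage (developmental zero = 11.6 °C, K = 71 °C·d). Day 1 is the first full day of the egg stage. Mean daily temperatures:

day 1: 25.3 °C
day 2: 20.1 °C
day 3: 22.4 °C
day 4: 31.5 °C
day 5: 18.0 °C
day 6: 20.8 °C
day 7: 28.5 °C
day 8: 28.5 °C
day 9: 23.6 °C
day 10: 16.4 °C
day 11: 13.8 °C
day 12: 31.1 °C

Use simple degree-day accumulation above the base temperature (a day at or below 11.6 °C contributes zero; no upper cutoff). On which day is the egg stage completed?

day 7

Daily DD above 11.6 °C: 13.7, 8.5, 10.8, 19.9, 6.4, 9.2, 16.9, 16.9, 12.0, 4.8, 2.2, 19.5.
Cumulative: 13.7, 22.2, 33.0, 52.9, 59.3, 68.5, 85.4, 102.3, 114.3, 119.1, 121.3, 140.8.
The total first reaches 71 DD on day 7.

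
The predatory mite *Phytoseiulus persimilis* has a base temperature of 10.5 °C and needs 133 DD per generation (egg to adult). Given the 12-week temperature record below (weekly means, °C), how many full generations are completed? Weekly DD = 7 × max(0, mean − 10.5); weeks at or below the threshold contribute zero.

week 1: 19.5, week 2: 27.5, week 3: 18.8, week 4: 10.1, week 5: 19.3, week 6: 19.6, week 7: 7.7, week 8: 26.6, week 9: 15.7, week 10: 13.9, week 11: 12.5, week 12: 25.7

Weekly DD (7 × max(0, T̄ − 10.5)): 63.0, 119.0, 58.1, 0.0, 61.6, 63.7, 0.0, 112.7, 36.4, 23.8, 14.0, 106.4.
Season total = 658.7 DD.
Complete generations = ⌊658.7 / 133⌋ = 4.

4 generations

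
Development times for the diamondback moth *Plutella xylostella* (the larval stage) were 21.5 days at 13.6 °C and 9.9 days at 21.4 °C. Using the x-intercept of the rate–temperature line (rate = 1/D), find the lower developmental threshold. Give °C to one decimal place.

6.9 °C

Equal thermal constants: D₁(T₁ − T_b) = D₂(T₂ − T_b).
21.5·(13.6 − T_b) = 9.9·(21.4 − T_b)
T_b = (21.5·13.6 − 9.9·21.4) / (21.5 − 9.9) = 80.54 / 11.6 = 6.943 °C ≈ 6.9 °C.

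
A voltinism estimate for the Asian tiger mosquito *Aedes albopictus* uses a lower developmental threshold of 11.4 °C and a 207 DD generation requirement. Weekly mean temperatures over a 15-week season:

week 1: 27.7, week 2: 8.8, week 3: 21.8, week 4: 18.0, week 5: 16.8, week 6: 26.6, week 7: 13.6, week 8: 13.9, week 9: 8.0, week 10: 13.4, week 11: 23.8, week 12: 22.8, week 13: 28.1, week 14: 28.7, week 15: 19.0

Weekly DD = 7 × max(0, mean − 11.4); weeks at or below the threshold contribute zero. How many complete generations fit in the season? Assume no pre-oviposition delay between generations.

Weekly DD (7 × max(0, T̄ − 11.4)): 114.1, 0.0, 72.8, 46.2, 37.8, 106.4, 15.4, 17.5, 0.0, 14.0, 86.8, 79.8, 116.9, 121.1, 53.2.
Season total = 882.0 DD.
Complete generations = ⌊882.0 / 207⌋ = 4.

4 generations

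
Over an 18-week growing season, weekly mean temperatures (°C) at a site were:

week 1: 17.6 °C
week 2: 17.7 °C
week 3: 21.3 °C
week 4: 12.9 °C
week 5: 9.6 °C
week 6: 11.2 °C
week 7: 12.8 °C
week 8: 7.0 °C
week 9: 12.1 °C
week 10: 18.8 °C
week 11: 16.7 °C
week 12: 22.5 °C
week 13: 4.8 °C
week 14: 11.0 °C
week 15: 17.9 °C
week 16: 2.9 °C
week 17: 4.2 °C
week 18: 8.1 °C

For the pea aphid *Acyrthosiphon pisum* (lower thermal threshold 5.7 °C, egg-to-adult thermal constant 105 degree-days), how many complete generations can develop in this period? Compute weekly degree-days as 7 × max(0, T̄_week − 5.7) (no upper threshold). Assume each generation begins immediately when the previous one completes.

8 generations

Weekly DD (7 × max(0, T̄ − 5.7)): 83.3, 84.0, 109.2, 50.4, 27.3, 38.5, 49.7, 9.1, 44.8, 91.7, 77.0, 117.6, 0.0, 37.1, 85.4, 0.0, 0.0, 16.8.
Season total = 921.9 DD.
Complete generations = ⌊921.9 / 105⌋ = 8.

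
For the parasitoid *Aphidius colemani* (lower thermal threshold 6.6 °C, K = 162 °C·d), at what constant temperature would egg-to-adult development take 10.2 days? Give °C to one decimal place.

22.5 °C

Required daily accumulation = 162 / 10.2 = 15.882 DD/day.
T = T_base + 15.882 = 6.6 + 15.882 = 22.482 ≈ 22.5 °C.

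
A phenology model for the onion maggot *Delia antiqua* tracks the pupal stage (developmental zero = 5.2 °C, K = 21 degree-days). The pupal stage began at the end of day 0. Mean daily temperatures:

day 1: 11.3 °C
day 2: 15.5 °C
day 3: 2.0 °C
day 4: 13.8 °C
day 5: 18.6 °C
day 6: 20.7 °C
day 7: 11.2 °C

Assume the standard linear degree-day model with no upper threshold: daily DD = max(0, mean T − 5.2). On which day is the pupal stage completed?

day 4

Daily DD above 5.2 °C: 6.1, 10.3, 0.0, 8.6, 13.4, 15.5, 6.0.
Cumulative: 6.1, 16.4, 16.4, 25.0, 38.4, 53.9, 59.9.
The total first reaches 21 DD on day 4.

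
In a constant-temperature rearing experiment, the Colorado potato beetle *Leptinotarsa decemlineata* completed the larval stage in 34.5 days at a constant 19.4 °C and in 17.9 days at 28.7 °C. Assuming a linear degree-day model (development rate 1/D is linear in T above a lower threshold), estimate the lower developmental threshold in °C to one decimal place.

9.4 °C

Linear rate model ⇒ the product D·(T − T_b) is constant across temperatures.
34.5·(19.4 − T_b) = 17.9·(28.7 − T_b)
T_b = (34.5·19.4 − 17.9·28.7) / (34.5 − 17.9) = 155.57 / 16.6 = 9.372 °C ≈ 9.4 °C.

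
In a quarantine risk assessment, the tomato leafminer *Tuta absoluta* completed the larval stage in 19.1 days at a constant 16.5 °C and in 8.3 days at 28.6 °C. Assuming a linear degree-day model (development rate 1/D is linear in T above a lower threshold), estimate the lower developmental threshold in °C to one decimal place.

Equal thermal constants: D₁(T₁ − T_b) = D₂(T₂ − T_b).
19.1·(16.5 − T_b) = 8.3·(28.6 − T_b)
T_b = (19.1·16.5 − 8.3·28.6) / (19.1 − 8.3) = 77.77 / 10.8 = 7.201 °C ≈ 7.2 °C.

7.2 °C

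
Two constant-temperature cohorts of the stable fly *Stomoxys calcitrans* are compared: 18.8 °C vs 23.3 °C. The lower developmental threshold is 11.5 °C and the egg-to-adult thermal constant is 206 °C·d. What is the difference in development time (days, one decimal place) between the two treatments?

At 18.8 °C: 206 / (18.8 − 11.5) = 206 / 7.3 = 28.219 d.
At 23.3 °C: 206 / (23.3 − 11.5) = 206 / 11.8 = 17.458 d.
Difference = |28.219 − 17.458| = 10.762 ≈ 10.8 days.

10.8 days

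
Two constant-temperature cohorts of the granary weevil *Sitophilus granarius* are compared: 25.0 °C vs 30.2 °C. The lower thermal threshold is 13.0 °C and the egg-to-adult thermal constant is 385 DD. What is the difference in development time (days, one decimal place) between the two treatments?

At 25.0 °C: 385 / (25.0 − 13.0) = 385 / 12.0 = 32.083 d.
At 30.2 °C: 385 / (30.2 − 13.0) = 385 / 17.2 = 22.384 d.
Difference = |32.083 − 22.384| = 9.700 ≈ 9.7 days.

9.7 days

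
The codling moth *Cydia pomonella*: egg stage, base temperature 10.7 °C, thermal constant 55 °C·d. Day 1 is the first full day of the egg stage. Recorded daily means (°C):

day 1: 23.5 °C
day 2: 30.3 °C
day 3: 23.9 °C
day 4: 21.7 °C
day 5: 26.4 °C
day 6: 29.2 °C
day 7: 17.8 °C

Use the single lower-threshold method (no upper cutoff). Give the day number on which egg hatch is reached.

Daily DD above 10.7 °C: 12.8, 19.6, 13.2, 11.0, 15.7, 18.5, 7.1.
Cumulative: 12.8, 32.4, 45.6, 56.6, 72.3, 90.8, 97.9.
The total first reaches 55 DD on day 4.

day 4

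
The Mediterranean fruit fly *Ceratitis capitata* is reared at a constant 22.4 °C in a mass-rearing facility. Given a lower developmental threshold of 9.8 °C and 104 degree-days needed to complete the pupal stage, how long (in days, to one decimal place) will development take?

8.3 days

Daily accumulation = 22.4 − 9.8 = 12.6 DD/day.
Duration = 104 / 12.6 = 8.254 ≈ 8.3 days.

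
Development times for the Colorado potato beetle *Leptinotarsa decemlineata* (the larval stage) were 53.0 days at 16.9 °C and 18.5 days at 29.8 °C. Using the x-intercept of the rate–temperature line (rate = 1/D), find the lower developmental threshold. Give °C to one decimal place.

10.0 °C

Under the model K = D·(T − T_b), so D₁·(T₁ − T_b) = D₂·(T₂ − T_b).
53.0·(16.9 − T_b) = 18.5·(29.8 − T_b)
T_b = (53.0·16.9 − 18.5·29.8) / (53.0 − 18.5) = 344.40 / 34.5 = 9.983 °C ≈ 10.0 °C.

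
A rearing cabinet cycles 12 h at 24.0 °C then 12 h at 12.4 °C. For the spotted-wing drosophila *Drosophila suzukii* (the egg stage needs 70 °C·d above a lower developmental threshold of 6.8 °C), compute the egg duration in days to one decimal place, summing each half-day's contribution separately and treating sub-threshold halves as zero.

6.1 days

Day half: max(0, 24.0 − 6.8) × 0.5 = 17.2 × 0.5 = 8.60 DD.
Night half: max(0, 12.4 − 6.8) × 0.5 = 5.6 × 0.5 = 2.80 DD.
Per 24 h: 11.40 DD/day.
Duration = 70 / 11.40 = 6.140 ≈ 6.1 days.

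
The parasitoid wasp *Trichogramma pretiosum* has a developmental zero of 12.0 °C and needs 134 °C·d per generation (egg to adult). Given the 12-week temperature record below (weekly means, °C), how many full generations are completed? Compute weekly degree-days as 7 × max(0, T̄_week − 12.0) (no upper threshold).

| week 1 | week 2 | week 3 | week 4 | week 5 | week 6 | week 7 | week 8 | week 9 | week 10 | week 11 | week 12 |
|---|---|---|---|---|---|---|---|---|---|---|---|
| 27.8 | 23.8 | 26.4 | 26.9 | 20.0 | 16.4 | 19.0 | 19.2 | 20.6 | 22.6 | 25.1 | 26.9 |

6 generations

Weekly DD (7 × max(0, T̄ − 12.0)): 110.6, 82.6, 100.8, 104.3, 56.0, 30.8, 49.0, 50.4, 60.2, 74.2, 91.7, 104.3.
Season total = 914.9 DD.
Complete generations = ⌊914.9 / 134⌋ = 6.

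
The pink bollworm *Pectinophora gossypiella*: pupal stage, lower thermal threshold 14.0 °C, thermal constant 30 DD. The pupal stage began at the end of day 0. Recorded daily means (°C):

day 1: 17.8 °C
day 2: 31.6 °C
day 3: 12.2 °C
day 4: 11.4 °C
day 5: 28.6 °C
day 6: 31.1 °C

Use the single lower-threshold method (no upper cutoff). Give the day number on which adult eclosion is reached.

Daily DD above 14.0 °C: 3.8, 17.6, 0.0, 0.0, 14.6, 17.1.
Cumulative: 3.8, 21.4, 21.4, 21.4, 36.0, 53.1.
The total first reaches 30 DD on day 5.

day 5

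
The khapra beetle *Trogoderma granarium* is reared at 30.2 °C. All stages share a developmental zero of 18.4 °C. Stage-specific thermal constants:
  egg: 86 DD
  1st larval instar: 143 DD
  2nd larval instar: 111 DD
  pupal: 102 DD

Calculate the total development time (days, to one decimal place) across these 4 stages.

Daily accumulation at 30.2 °C = 30.2 − 18.4 = 11.8 DD/day.
Total K = 86 + 143 + 111 + 102 = 442 DD.
Total duration = 442 / 11.8 = 37.458 ≈ 37.5 days.

37.5 days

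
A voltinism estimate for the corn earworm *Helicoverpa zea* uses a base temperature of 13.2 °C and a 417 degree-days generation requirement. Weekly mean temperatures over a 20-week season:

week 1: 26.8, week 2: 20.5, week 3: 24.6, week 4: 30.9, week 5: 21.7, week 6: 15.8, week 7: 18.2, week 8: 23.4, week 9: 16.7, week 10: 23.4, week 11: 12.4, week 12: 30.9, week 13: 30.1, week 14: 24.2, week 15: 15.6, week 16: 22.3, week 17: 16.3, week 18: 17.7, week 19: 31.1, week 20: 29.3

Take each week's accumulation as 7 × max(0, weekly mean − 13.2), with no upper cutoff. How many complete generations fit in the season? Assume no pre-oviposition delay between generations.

Weekly DD (7 × max(0, T̄ − 13.2)): 95.2, 51.1, 79.8, 123.9, 59.5, 18.2, 35.0, 71.4, 24.5, 71.4, 0.0, 123.9, 118.3, 77.0, 16.8, 63.7, 21.7, 31.5, 125.3, 112.7.
Season total = 1320.9 DD.
Complete generations = ⌊1320.9 / 417⌋ = 3.

3 generations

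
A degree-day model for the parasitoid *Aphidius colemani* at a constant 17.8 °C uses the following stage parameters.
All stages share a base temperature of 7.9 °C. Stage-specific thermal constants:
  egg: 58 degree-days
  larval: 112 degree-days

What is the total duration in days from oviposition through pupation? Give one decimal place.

Daily accumulation at 17.8 °C = 17.8 − 7.9 = 9.9 DD/day.
Total K = 58 + 112 = 170 DD.
Total duration = 170 / 9.9 = 17.172 ≈ 17.2 days.

17.2 days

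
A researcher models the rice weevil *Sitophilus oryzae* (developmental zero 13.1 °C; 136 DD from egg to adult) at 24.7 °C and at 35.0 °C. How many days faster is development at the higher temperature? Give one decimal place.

At 24.7 °C: 136 / (24.7 − 13.1) = 136 / 11.6 = 11.724 d.
At 35.0 °C: 136 / (35.0 − 13.1) = 136 / 21.9 = 6.210 d.
Difference = |11.724 − 6.210| = 5.514 ≈ 5.5 days.

5.5 days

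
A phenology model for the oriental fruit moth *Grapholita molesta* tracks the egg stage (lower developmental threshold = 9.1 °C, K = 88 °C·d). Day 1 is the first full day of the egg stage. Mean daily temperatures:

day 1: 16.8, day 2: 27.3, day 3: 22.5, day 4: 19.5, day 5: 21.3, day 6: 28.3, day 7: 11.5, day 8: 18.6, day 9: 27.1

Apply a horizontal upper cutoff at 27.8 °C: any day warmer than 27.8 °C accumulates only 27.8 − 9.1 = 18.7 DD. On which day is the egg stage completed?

Daily DD above 9.1 °C (capped at 18.7): 7.7, 18.2, 13.4, 10.4, 12.2, 18.7, 2.4, 9.5, 18.0.
Cumulative: 7.7, 25.9, 39.3, 49.7, 61.9, 80.6, 83.0, 92.5, 110.5.
The total first reaches 88 DD on day 8.

day 8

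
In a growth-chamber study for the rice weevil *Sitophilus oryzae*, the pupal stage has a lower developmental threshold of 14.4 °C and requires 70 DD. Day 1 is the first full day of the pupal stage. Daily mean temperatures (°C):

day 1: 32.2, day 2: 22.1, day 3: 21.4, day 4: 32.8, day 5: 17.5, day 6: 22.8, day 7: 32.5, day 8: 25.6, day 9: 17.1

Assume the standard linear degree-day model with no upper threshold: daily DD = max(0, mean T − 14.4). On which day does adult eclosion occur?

Daily DD above 14.4 °C: 17.8, 7.7, 7.0, 18.4, 3.1, 8.4, 18.1, 11.2, 2.7.
Cumulative: 17.8, 25.5, 32.5, 50.9, 54.0, 62.4, 80.5, 91.7, 94.4.
The total first reaches 70 DD on day 7.

day 7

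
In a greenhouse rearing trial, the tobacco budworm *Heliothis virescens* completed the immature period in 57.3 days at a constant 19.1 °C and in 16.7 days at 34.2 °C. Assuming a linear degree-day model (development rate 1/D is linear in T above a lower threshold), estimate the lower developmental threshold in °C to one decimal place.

12.9 °C

Under the model K = D·(T − T_b), so D₁·(T₁ − T_b) = D₂·(T₂ − T_b).
57.3·(19.1 − T_b) = 16.7·(34.2 − T_b)
T_b = (57.3·19.1 − 16.7·34.2) / (57.3 − 16.7) = 523.29 / 40.6 = 12.889 °C ≈ 12.9 °C.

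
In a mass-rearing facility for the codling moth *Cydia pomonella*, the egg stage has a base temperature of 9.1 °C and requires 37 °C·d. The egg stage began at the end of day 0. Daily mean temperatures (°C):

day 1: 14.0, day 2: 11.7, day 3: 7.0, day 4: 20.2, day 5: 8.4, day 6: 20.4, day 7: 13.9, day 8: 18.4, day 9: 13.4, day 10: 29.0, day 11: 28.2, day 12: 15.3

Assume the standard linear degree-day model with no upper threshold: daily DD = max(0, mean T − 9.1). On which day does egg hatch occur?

Daily DD above 9.1 °C: 4.9, 2.6, 0.0, 11.1, 0.0, 11.3, 4.8, 9.3, 4.3, 19.9, 19.1, 6.2.
Cumulative: 4.9, 7.5, 7.5, 18.6, 18.6, 29.9, 34.7, 44.0, 48.3, 68.2, 87.3, 93.5.
The total first reaches 37 DD on day 8.

day 8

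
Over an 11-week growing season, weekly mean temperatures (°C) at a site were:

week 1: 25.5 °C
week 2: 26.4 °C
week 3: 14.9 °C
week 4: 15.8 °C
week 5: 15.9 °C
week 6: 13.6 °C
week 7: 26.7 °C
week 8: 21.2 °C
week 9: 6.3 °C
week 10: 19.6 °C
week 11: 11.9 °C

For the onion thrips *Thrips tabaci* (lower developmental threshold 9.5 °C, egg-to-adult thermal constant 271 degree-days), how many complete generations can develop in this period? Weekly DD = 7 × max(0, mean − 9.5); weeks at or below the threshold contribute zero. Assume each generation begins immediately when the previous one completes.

Weekly DD (7 × max(0, T̄ − 9.5)): 112.0, 118.3, 37.8, 44.1, 44.8, 28.7, 120.4, 81.9, 0.0, 70.7, 16.8.
Season total = 675.5 DD.
Complete generations = ⌊675.5 / 271⌋ = 2.

2 generations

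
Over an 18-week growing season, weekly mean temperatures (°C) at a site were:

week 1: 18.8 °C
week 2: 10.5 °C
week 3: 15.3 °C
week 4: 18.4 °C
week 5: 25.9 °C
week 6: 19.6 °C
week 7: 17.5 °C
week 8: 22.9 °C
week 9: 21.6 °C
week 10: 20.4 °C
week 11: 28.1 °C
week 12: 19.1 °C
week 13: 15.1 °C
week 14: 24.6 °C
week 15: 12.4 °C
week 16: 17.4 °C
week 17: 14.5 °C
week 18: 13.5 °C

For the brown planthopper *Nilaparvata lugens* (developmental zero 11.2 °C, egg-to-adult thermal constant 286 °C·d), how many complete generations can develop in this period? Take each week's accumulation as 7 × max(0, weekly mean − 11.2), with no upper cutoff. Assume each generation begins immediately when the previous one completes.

Weekly DD (7 × max(0, T̄ − 11.2)): 53.2, 0.0, 28.7, 50.4, 102.9, 58.8, 44.1, 81.9, 72.8, 64.4, 118.3, 55.3, 27.3, 93.8, 8.4, 43.4, 23.1, 16.1.
Season total = 942.9 DD.
Complete generations = ⌊942.9 / 286⌋ = 3.

3 generations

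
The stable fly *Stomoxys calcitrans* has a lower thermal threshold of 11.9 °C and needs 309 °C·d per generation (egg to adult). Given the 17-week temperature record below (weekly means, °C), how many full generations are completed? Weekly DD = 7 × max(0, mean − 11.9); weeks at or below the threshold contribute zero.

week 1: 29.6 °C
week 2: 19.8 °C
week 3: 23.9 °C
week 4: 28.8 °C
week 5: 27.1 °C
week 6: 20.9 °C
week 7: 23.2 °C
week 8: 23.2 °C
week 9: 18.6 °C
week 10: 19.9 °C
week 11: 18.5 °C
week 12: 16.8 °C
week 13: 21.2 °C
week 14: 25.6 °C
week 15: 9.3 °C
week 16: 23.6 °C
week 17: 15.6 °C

3 generations

Weekly DD (7 × max(0, T̄ − 11.9)): 123.9, 55.3, 84.0, 118.3, 106.4, 63.0, 79.1, 79.1, 46.9, 56.0, 46.2, 34.3, 65.1, 95.9, 0.0, 81.9, 25.9.
Season total = 1161.3 DD.
Complete generations = ⌊1161.3 / 309⌋ = 3.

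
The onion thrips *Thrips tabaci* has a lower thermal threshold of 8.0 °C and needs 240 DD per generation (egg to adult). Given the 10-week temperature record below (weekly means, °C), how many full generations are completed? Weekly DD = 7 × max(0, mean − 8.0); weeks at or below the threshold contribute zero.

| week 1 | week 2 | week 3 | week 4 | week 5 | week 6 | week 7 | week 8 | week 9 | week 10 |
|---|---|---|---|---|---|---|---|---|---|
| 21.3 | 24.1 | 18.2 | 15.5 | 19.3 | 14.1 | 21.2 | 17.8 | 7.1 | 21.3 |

2 generations

Weekly DD (7 × max(0, T̄ − 8.0)): 93.1, 112.7, 71.4, 52.5, 79.1, 42.7, 92.4, 68.6, 0.0, 93.1.
Season total = 705.6 DD.
Complete generations = ⌊705.6 / 240⌋ = 2.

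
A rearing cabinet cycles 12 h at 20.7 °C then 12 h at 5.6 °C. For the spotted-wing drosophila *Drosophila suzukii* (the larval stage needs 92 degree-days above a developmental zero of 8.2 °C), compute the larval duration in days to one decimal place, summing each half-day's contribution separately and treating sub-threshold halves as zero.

14.7 days

Day half: max(0, 20.7 − 8.2) × 0.5 = 12.5 × 0.5 = 6.25 DD.
Night half: max(0, 5.6 − 8.2) × 0.5 = 0.0 × 0.5 = 0.00 DD.
Per 24 h: 6.25 DD/day.
Duration = 92 / 6.25 = 14.720 ≈ 14.7 days.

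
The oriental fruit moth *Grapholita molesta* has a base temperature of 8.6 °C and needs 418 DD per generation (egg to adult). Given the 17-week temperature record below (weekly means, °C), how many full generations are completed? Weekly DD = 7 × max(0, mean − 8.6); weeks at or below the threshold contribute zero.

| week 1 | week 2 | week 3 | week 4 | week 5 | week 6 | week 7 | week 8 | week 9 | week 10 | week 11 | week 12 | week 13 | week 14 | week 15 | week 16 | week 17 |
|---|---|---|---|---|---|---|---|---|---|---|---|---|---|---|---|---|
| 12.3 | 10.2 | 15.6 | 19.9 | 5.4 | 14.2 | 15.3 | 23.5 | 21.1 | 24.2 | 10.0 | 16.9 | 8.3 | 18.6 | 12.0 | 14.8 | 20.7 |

2 generations

Weekly DD (7 × max(0, T̄ − 8.6)): 25.9, 11.2, 49.0, 79.1, 0.0, 39.2, 46.9, 104.3, 87.5, 109.2, 9.8, 58.1, 0.0, 70.0, 23.8, 43.4, 84.7.
Season total = 842.1 DD.
Complete generations = ⌊842.1 / 418⌋ = 2.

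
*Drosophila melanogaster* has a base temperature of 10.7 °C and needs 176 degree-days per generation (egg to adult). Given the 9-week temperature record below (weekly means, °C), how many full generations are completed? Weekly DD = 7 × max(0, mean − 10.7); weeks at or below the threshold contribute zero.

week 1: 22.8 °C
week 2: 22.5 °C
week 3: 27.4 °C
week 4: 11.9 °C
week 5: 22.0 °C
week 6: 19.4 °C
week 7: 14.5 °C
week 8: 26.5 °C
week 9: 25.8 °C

3 generations

Weekly DD (7 × max(0, T̄ − 10.7)): 84.7, 82.6, 116.9, 8.4, 79.1, 60.9, 26.6, 110.6, 105.7.
Season total = 675.5 DD.
Complete generations = ⌊675.5 / 176⌋ = 3.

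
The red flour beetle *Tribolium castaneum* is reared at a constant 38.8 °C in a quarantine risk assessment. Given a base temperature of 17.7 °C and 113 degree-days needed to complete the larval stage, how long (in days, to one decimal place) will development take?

5.4 days

Daily accumulation = 38.8 − 17.7 = 21.1 DD/day.
Duration = 113 / 21.1 = 5.355 ≈ 5.4 days.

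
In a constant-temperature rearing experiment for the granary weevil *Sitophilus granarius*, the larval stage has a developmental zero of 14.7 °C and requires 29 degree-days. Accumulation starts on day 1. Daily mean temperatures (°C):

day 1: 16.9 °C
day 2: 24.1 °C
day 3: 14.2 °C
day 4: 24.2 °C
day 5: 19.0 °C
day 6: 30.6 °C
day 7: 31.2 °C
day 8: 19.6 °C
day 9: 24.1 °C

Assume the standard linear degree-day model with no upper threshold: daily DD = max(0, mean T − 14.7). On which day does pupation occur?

day 6

Daily DD above 14.7 °C: 2.2, 9.4, 0.0, 9.5, 4.3, 15.9, 16.5, 4.9, 9.4.
Cumulative: 2.2, 11.6, 11.6, 21.1, 25.4, 41.3, 57.8, 62.7, 72.1.
The total first reaches 29 DD on day 6.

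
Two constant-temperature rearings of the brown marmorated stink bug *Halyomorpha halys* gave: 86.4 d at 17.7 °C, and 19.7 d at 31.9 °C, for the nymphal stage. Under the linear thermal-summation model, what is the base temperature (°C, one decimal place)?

Linear rate model ⇒ the product D·(T − T_b) is constant across temperatures.
86.4·(17.7 − T_b) = 19.7·(31.9 − T_b)
T_b = (86.4·17.7 − 19.7·31.9) / (86.4 − 19.7) = 900.85 / 66.7 = 13.506 °C ≈ 13.5 °C.

13.5 °C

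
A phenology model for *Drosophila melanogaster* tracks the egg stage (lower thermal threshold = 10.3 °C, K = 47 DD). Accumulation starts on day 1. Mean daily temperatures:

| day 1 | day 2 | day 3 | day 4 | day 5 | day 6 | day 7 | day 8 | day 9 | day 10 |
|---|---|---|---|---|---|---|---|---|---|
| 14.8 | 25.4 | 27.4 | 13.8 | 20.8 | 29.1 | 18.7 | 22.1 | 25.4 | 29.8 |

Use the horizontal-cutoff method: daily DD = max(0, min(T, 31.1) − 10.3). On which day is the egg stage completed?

Daily DD above 10.3 °C (capped at 20.8): 4.5, 15.1, 17.1, 3.5, 10.5, 18.8, 8.4, 11.8, 15.1, 19.5.
Cumulative: 4.5, 19.6, 36.7, 40.2, 50.7, 69.5, 77.9, 89.7, 104.8, 124.3.
The total first reaches 47 DD on day 5.

day 5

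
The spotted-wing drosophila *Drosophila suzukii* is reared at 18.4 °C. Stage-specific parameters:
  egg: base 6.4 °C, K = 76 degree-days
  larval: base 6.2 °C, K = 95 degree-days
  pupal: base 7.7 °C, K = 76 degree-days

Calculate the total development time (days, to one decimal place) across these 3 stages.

21.2 days

egg: 76 / (18.4 − 6.4) = 76 / 12.0 = 6.333 d.
larval: 95 / (18.4 − 6.2) = 95 / 12.2 = 7.787 d.
pupal: 76 / (18.4 − 7.7) = 76 / 10.7 = 7.103 d.
Sum = 21.223 ≈ 21.2 days.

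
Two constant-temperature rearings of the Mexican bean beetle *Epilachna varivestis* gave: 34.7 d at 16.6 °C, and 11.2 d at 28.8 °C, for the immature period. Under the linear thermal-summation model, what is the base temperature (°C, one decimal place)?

Linear rate model ⇒ the product D·(T − T_b) is constant across temperatures.
34.7·(16.6 − T_b) = 11.2·(28.8 − T_b)
T_b = (34.7·16.6 − 11.2·28.8) / (34.7 − 11.2) = 253.46 / 23.5 = 10.786 °C ≈ 10.8 °C.

10.8 °C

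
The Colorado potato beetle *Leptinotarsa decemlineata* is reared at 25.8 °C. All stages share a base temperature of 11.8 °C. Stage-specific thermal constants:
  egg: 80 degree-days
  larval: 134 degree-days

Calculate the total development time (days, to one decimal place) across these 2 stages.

Daily accumulation at 25.8 °C = 25.8 − 11.8 = 14.0 DD/day.
Total K = 80 + 134 = 214 DD.
Total duration = 214 / 14.0 = 15.286 ≈ 15.3 days.

15.3 days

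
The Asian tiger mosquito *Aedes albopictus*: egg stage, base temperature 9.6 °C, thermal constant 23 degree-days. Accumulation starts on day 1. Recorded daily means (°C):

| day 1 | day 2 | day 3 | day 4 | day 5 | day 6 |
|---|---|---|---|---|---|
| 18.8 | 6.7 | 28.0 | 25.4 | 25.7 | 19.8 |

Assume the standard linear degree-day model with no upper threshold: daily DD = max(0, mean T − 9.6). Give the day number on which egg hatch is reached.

Daily DD above 9.6 °C: 9.2, 0.0, 18.4, 15.8, 16.1, 10.2.
Cumulative: 9.2, 9.2, 27.6, 43.4, 59.5, 69.7.
The total first reaches 23 DD on day 3.

day 3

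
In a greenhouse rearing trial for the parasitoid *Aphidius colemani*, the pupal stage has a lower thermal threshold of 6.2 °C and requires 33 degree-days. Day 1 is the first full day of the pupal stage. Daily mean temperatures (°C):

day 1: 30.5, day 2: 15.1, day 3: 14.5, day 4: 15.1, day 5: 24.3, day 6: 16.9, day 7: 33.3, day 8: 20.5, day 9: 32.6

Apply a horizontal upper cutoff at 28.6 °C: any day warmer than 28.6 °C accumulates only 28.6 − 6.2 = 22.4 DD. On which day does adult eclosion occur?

Daily DD above 6.2 °C (capped at 22.4): 22.4, 8.9, 8.3, 8.9, 18.1, 10.7, 22.4, 14.3, 22.4.
Cumulative: 22.4, 31.3, 39.6, 48.5, 66.6, 77.3, 99.7, 114.0, 136.4.
The total first reaches 33 DD on day 3.

day 3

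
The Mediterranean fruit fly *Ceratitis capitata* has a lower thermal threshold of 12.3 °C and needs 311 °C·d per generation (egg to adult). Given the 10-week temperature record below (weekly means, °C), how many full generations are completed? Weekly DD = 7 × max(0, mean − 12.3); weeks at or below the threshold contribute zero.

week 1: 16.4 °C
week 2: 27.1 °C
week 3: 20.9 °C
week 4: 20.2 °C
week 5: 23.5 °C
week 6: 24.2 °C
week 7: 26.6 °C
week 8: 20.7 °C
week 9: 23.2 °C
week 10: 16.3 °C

Weekly DD (7 × max(0, T̄ − 12.3)): 28.7, 103.6, 60.2, 55.3, 78.4, 83.3, 100.1, 58.8, 76.3, 28.0.
Season total = 672.7 DD.
Complete generations = ⌊672.7 / 311⌋ = 2.

2 generations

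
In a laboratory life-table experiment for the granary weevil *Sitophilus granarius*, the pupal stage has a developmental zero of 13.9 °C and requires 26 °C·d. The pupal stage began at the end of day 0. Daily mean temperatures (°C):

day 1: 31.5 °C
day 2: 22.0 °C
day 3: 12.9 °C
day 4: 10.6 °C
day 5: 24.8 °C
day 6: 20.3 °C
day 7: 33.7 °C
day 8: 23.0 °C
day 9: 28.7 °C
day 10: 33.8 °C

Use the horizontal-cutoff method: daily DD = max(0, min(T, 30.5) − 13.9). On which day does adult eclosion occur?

Daily DD above 13.9 °C (capped at 16.6): 16.6, 8.1, 0.0, 0.0, 10.9, 6.4, 16.6, 9.1, 14.8, 16.6.
Cumulative: 16.6, 24.7, 24.7, 24.7, 35.6, 42.0, 58.6, 67.7, 82.5, 99.1.
The total first reaches 26 DD on day 5.

day 5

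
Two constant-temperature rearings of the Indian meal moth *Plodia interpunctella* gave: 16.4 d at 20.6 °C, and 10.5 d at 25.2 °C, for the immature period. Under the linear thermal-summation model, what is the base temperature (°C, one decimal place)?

Under the model K = D·(T − T_b), so D₁·(T₁ − T_b) = D₂·(T₂ − T_b).
16.4·(20.6 − T_b) = 10.5·(25.2 − T_b)
T_b = (16.4·20.6 − 10.5·25.2) / (16.4 − 10.5) = 73.24 / 5.9 = 12.414 °C ≈ 12.4 °C.

12.4 °C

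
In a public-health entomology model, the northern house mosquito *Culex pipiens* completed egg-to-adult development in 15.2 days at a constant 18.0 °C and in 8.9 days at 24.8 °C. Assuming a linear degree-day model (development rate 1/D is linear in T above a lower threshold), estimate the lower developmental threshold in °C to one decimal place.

Equal thermal constants: D₁(T₁ − T_b) = D₂(T₂ − T_b).
15.2·(18.0 − T_b) = 8.9·(24.8 − T_b)
T_b = (15.2·18.0 − 8.9·24.8) / (15.2 − 8.9) = 52.88 / 6.3 = 8.394 °C ≈ 8.4 °C.

8.4 °C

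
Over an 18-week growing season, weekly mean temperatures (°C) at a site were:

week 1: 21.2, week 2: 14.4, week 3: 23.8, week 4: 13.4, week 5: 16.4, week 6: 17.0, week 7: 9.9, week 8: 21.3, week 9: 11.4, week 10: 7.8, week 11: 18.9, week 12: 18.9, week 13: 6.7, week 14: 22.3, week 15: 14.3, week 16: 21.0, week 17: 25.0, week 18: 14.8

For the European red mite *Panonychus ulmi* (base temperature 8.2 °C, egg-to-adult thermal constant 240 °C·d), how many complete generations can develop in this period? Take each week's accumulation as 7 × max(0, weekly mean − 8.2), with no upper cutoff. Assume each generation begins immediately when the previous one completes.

Weekly DD (7 × max(0, T̄ − 8.2)): 91.0, 43.4, 109.2, 36.4, 57.4, 61.6, 11.9, 91.7, 22.4, 0.0, 74.9, 74.9, 0.0, 98.7, 42.7, 89.6, 117.6, 46.2.
Season total = 1069.6 DD.
Complete generations = ⌊1069.6 / 240⌋ = 4.

4 generations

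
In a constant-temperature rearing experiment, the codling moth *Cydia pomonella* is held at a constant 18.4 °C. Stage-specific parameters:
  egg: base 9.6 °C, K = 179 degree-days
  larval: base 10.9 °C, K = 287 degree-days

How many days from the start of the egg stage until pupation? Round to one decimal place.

egg: 179 / (18.4 − 9.6) = 179 / 8.8 = 20.341 d.
larval: 287 / (18.4 − 10.9) = 287 / 7.5 = 38.267 d.
Sum = 58.608 ≈ 58.6 days.

58.6 days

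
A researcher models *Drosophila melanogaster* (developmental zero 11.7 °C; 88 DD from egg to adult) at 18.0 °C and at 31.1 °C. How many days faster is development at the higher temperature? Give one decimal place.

At 18.0 °C: 88 / (18.0 − 11.7) = 88 / 6.3 = 13.968 d.
At 31.1 °C: 88 / (31.1 − 11.7) = 88 / 19.4 = 4.536 d.
Difference = |13.968 − 4.536| = 9.432 ≈ 9.4 days.

9.4 days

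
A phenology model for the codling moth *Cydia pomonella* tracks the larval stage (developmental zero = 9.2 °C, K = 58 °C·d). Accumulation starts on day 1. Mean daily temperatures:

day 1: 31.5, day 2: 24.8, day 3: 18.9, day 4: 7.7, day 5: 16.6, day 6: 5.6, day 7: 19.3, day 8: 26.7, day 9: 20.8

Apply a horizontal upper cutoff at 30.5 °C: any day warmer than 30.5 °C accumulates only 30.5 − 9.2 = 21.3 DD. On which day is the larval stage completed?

Daily DD above 9.2 °C (capped at 21.3): 21.3, 15.6, 9.7, 0.0, 7.4, 0.0, 10.1, 17.5, 11.6.
Cumulative: 21.3, 36.9, 46.6, 46.6, 54.0, 54.0, 64.1, 81.6, 93.2.
The total first reaches 58 DD on day 7.

day 7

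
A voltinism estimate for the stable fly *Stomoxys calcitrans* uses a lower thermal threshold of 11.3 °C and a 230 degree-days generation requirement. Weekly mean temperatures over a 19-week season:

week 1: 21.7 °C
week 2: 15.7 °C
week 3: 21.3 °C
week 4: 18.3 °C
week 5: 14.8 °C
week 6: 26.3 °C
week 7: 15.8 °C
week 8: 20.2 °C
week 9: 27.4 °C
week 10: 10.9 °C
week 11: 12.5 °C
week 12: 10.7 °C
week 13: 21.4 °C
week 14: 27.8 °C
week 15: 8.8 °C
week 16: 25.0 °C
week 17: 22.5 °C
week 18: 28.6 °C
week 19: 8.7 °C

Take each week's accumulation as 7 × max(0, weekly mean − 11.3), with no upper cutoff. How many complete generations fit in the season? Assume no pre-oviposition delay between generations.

Weekly DD (7 × max(0, T̄ − 11.3)): 72.8, 30.8, 70.0, 49.0, 24.5, 105.0, 31.5, 62.3, 112.7, 0.0, 8.4, 0.0, 70.7, 115.5, 0.0, 95.9, 78.4, 121.1, 0.0.
Season total = 1048.6 DD.
Complete generations = ⌊1048.6 / 230⌋ = 4.

4 generations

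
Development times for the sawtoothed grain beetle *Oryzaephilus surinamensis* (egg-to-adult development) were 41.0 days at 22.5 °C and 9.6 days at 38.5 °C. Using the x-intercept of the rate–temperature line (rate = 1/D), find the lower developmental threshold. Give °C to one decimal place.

17.6 °C

Under the model K = D·(T − T_b), so D₁·(T₁ − T_b) = D₂·(T₂ − T_b).
41.0·(22.5 − T_b) = 9.6·(38.5 − T_b)
T_b = (41.0·22.5 − 9.6·38.5) / (41.0 − 9.6) = 552.90 / 31.4 = 17.608 °C ≈ 17.6 °C.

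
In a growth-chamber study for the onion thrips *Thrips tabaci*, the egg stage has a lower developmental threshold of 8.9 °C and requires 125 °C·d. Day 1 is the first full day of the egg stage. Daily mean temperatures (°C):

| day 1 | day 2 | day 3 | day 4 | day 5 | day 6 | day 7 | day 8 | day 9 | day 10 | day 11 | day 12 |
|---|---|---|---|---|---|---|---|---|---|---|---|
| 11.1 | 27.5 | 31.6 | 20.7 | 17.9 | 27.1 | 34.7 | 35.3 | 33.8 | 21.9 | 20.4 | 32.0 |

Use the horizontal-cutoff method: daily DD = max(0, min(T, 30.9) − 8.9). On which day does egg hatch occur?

Daily DD above 8.9 °C (capped at 22.0): 2.2, 18.6, 22.0, 11.8, 9.0, 18.2, 22.0, 22.0, 22.0, 13.0, 11.5, 22.0.
Cumulative: 2.2, 20.8, 42.8, 54.6, 63.6, 81.8, 103.8, 125.8, 147.8, 160.8, 172.3, 194.3.
The total first reaches 125 DD on day 8.

day 8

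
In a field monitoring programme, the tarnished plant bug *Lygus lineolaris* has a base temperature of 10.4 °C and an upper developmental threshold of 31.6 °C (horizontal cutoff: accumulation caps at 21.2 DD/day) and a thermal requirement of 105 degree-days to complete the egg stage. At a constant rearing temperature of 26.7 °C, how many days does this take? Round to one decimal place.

6.4 days

Daily accumulation = 26.7 − 10.4 = 16.3 DD/day.
Duration = 105 / 16.3 = 6.442 ≈ 6.4 days.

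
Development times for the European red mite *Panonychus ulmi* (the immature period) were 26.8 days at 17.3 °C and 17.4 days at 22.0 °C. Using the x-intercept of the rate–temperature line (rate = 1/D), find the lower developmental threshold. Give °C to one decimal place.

Equal thermal constants: D₁(T₁ − T_b) = D₂(T₂ − T_b).
26.8·(17.3 − T_b) = 17.4·(22.0 − T_b)
T_b = (26.8·17.3 − 17.4·22.0) / (26.8 − 17.4) = 80.84 / 9.4 = 8.600 °C ≈ 8.6 °C.

8.6 °C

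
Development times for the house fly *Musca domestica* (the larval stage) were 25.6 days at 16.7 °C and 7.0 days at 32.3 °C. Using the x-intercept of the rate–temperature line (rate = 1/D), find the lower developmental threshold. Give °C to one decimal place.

10.8 °C

Equal thermal constants: D₁(T₁ − T_b) = D₂(T₂ − T_b).
25.6·(16.7 − T_b) = 7.0·(32.3 − T_b)
T_b = (25.6·16.7 − 7.0·32.3) / (25.6 − 7.0) = 201.42 / 18.6 = 10.829 °C ≈ 10.8 °C.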